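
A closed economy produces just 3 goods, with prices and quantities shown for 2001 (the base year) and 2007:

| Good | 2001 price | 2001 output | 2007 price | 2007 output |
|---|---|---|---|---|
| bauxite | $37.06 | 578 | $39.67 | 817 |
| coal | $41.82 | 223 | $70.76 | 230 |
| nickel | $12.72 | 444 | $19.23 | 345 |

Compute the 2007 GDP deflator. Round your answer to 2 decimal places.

124.92

Nominal GDP 2007 = 39.67·817 + 70.76·230 + 19.23·345 = 55319.54.
Real GDP 2007 (at 2001 prices) = 37.06·817 + 41.82·230 + 12.72·345 = 44285.02.
Deflator = Nominal/Real × 100 = 55319.54/44285.02 × 100 = 124.917.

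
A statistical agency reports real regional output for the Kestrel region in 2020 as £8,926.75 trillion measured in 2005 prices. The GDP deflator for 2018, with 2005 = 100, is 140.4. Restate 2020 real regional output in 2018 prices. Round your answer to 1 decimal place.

£12,533.2 trillion

Real regional output in 2018 prices = Real regional output in 2005 prices × (P_2018/P_2005) = 8926.75 × 1.404 = 12533.16.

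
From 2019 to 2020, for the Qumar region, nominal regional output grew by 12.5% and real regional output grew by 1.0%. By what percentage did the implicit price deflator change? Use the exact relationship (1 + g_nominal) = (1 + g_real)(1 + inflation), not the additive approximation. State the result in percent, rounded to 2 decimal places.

11.39%

(1 + g_nom) = (1 + g_real)(1 + π), so π = 1.1250 / 1.0100 − 1 = 0.11386.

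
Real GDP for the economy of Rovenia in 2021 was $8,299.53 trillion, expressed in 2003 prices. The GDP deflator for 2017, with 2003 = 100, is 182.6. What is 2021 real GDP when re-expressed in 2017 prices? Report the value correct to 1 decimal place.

$15,154.9 trillion

Real GDP in 2017 prices = Real GDP in 2003 prices × (P_2017/P_2003) = 8299.53 × 1.826 = 15154.94.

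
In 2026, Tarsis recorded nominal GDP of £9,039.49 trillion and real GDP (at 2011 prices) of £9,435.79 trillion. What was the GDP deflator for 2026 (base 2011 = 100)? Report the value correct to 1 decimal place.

GDP deflator = (Nominal / Real) × 100 = 9039.49 / 9435.79 × 100 = 95.80.

95.8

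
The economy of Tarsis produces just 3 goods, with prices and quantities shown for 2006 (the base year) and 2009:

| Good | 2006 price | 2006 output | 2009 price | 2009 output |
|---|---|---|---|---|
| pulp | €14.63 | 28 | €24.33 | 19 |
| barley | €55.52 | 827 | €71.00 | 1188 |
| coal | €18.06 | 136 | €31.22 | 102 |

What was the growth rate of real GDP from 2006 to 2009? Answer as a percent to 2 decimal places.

39.56%

Real GDP 2006 = Nominal GDP 2006 = 14.63·28 + 55.52·827 + 18.06·136 = 48780.84.
Real GDP 2009 (at 2006 prices) = 14.63·19 + 55.52·1188 + 18.06·102 = 68077.85.
Real growth = 68077.85/48780.84 − 1 = 0.3956.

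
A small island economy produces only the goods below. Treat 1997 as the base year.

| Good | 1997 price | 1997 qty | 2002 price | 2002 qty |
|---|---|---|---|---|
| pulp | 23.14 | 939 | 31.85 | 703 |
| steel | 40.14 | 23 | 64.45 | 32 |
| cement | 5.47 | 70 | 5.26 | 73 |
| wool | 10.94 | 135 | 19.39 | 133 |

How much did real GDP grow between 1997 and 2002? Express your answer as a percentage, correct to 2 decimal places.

Real GDP 1997 = Nominal GDP 1997 = 23.14·939 + 40.14·23 + 5.47·70 + 10.94·135 = 24511.48.
Real GDP 2002 (at 1997 prices) = 23.14·703 + 40.14·32 + 5.47·73 + 10.94·133 = 19406.23.
Real growth = 19406.23/24511.48 − 1 = -0.2083.

-20.83%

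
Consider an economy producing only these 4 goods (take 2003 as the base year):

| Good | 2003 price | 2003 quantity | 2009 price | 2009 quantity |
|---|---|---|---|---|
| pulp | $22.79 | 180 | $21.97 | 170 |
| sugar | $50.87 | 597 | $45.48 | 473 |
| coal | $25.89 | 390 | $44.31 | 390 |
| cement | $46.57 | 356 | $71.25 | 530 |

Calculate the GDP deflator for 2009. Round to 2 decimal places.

Nominal GDP 2009 = 21.97·170 + 45.48·473 + 44.31·390 + 71.25·530 = 80290.34.
Real GDP 2009 (at 2003 prices) = 22.79·170 + 50.87·473 + 25.89·390 + 46.57·530 = 62715.01.
Deflator = Nominal/Real × 100 = 80290.34/62715.01 × 100 = 128.024.

128.02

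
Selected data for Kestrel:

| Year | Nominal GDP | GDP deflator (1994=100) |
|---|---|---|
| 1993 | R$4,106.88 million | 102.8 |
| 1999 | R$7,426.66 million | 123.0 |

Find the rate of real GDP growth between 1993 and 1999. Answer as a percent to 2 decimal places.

51.14%

Real GDP 1993 = 4106.88 / 1.028 = 3995.02.
Real GDP 1999 = 7426.66 / 1.230 = 6037.93.
Real growth = 6037.93 / 3995.02 − 1 = 0.5114.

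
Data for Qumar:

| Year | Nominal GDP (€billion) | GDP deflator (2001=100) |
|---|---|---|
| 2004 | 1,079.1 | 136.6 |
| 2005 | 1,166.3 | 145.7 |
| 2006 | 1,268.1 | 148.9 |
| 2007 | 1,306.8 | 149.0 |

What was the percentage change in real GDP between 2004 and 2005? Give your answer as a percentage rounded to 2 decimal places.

1.33%

Real GDP 2004 = 1079.1/1.366 = 789.97.
Real GDP 2005 = 1166.3/1.457 = 800.48.
Change = 800.48/789.97 − 1 = 0.0133.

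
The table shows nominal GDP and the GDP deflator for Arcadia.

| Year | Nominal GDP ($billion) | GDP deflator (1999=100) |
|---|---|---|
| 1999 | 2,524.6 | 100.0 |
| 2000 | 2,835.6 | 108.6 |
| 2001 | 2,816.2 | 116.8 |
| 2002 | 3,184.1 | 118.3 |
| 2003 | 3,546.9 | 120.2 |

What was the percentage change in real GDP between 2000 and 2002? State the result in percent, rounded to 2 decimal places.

Real GDP 2000 = 2835.6/1.086 = 2611.05.
Real GDP 2002 = 3184.1/1.183 = 2691.55.
Change = 2691.55/2611.05 − 1 = 0.0308.

3.08%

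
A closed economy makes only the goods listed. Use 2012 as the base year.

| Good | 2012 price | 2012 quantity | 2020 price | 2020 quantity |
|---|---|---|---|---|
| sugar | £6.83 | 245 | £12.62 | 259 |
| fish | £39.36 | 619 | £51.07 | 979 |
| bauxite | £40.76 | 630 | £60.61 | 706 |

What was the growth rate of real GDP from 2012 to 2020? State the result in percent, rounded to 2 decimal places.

Real GDP 2012 = Nominal GDP 2012 = 6.83·245 + 39.36·619 + 40.76·630 = 51715.99.
Real GDP 2020 (at 2012 prices) = 6.83·259 + 39.36·979 + 40.76·706 = 69078.97.
Real growth = 69078.97/51715.99 − 1 = 0.3357.

33.57%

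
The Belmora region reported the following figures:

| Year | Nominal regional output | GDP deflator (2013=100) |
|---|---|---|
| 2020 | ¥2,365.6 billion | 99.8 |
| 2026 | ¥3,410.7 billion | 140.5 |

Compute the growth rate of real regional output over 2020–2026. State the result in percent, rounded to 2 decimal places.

2.41%

Real regional output 2020 = 2365.6 / 0.998 = 2370.34.
Real regional output 2026 = 3410.7 / 1.405 = 2427.54.
Real growth = 2427.54 / 2370.34 − 1 = 0.0241.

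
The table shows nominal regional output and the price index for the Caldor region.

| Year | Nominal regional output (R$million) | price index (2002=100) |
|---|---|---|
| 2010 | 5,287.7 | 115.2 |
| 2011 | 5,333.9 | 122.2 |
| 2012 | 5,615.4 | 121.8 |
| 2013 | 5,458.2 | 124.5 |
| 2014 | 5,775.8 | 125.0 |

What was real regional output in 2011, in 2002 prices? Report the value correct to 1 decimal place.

Real regional output 2011 = 5333.9 / 1.222 = 4364.89.

R$4,364.9 million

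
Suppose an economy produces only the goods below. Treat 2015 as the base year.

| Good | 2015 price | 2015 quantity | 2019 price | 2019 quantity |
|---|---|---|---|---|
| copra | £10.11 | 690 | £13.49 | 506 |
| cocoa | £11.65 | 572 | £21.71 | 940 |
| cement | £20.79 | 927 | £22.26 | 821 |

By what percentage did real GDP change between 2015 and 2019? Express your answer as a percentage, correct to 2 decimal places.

0.68%

Real GDP 2015 = Nominal GDP 2015 = 10.11·690 + 11.65·572 + 20.79·927 = 32912.03.
Real GDP 2019 (at 2015 prices) = 10.11·506 + 11.65·940 + 20.79·821 = 33135.25.
Real growth = 33135.25/32912.03 − 1 = 0.0068.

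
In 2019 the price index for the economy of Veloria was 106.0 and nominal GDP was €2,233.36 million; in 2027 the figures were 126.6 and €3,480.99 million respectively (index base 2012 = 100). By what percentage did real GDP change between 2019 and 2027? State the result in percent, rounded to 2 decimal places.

Real GDP 2019 = 2233.36 / 1.060 = 2106.94.
Real GDP 2027 = 3480.99 / 1.266 = 2749.60.
Real growth = 2749.60 / 2106.94 − 1 = 0.3050.

30.50%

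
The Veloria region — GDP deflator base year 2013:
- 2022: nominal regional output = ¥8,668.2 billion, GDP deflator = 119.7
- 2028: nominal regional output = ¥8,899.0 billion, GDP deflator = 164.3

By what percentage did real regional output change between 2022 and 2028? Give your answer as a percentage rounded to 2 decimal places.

-25.21%

Deflate each year: 2022 → 8668.2/1.197 = 7241.60; 2028 → 8899.0/1.643 = 5416.31.
So real regional output changed by 5416.31/7241.60 − 1 = -0.2521, i.e. -25.21%.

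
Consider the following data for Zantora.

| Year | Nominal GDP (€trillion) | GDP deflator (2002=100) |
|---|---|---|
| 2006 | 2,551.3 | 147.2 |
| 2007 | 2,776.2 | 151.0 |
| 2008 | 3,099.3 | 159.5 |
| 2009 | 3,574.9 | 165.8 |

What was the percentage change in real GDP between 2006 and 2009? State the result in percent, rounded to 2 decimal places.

Real GDP 2006 = 2551.3/1.472 = 1733.22.
Real GDP 2009 = 3574.9/1.658 = 2156.15.
Change = 2156.15/1733.22 − 1 = 0.2440.

24.40%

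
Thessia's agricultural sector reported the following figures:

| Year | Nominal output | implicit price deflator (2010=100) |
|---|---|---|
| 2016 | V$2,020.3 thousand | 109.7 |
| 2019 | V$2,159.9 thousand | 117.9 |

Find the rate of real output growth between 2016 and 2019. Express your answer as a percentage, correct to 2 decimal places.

Real output 2016 = 2020.3 / 1.097 = 1841.66.
Real output 2019 = 2159.9 / 1.179 = 1831.98.
Real growth = 1831.98 / 1841.66 − 1 = -0.0053.

-0.53%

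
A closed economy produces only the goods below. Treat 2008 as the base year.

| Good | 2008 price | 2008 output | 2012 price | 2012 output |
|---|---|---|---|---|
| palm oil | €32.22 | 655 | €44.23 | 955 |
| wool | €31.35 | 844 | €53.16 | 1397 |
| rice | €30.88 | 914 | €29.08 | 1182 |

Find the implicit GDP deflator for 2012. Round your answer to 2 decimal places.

135.84

Nominal GDP 2012 = 44.23·955 + 53.16·1397 + 29.08·1182 = 150876.73.
Real GDP 2012 (at 2008 prices) = 32.22·955 + 31.35·1397 + 30.88·1182 = 111066.21.
Deflator = Nominal/Real × 100 = 150876.73/111066.21 × 100 = 135.844.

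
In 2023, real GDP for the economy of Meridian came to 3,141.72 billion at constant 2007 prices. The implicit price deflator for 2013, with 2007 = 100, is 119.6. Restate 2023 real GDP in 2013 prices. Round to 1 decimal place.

Real GDP in 2013 prices = Real GDP in 2007 prices × (P_2013/P_2007) = 3141.72 × 1.196 = 3757.50.

3,757.5 billion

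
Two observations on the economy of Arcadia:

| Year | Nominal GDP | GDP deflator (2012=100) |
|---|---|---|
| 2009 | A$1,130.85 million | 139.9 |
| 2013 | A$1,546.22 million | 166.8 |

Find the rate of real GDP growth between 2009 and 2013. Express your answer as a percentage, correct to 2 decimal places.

Real GDP 2009 = 1130.85 / 1.399 = 808.33.
Real GDP 2013 = 1546.22 / 1.668 = 926.99.
Real growth = 926.99 / 808.33 − 1 = 0.1468.

14.68%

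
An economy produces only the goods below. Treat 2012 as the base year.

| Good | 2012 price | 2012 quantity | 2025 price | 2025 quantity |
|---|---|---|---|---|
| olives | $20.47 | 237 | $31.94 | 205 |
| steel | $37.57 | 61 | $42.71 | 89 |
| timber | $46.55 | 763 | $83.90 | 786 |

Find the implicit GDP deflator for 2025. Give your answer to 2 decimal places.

Nominal GDP 2025 = 31.94·205 + 42.71·89 + 83.90·786 = 76294.29.
Real GDP 2025 (at 2012 prices) = 20.47·205 + 37.57·89 + 46.55·786 = 44128.38.
Deflator = Nominal/Real × 100 = 76294.29/44128.38 × 100 = 172.892.

172.89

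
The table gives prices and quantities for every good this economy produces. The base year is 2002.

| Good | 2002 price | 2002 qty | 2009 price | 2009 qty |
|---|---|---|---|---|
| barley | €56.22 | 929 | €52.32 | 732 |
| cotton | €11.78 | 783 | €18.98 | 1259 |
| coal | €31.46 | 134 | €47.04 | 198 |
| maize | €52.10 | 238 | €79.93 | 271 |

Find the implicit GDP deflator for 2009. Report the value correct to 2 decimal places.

122.06

Nominal GDP 2009 = 52.32·732 + 18.98·1259 + 47.04·198 + 79.93·271 = 93169.01.
Real GDP 2009 (at 2002 prices) = 56.22·732 + 11.78·1259 + 31.46·198 + 52.10·271 = 76332.24.
Deflator = Nominal/Real × 100 = 93169.01/76332.24 × 100 = 122.057.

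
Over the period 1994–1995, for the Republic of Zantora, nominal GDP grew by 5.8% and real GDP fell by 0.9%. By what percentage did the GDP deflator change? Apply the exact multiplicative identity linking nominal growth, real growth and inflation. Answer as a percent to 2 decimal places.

(1 + g_nom) = (1 + g_real)(1 + π), so π = 1.0580 / 0.9910 − 1 = 0.06761.

6.76%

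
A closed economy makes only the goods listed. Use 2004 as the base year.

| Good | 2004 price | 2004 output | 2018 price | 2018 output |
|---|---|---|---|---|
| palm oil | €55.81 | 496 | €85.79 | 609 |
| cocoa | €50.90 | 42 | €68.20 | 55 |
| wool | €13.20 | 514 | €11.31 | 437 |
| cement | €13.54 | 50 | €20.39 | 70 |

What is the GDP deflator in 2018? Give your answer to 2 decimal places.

143.36

Nominal GDP 2018 = 85.79·609 + 68.20·55 + 11.31·437 + 20.39·70 = 62366.88.
Real GDP 2018 (at 2004 prices) = 55.81·609 + 50.90·55 + 13.20·437 + 13.54·70 = 43503.99.
Deflator = Nominal/Real × 100 = 62366.88/43503.99 × 100 = 143.359.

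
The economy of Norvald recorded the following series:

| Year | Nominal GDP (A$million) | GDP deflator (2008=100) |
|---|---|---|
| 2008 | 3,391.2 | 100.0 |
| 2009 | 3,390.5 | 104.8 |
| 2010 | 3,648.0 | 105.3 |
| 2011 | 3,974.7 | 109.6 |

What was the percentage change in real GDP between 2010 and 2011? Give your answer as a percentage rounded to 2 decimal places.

Real GDP 2010 = 3648.0/1.053 = 3464.39.
Real GDP 2011 = 3974.7/1.096 = 3626.55.
Change = 3626.55/3464.39 − 1 = 0.0468.

4.68%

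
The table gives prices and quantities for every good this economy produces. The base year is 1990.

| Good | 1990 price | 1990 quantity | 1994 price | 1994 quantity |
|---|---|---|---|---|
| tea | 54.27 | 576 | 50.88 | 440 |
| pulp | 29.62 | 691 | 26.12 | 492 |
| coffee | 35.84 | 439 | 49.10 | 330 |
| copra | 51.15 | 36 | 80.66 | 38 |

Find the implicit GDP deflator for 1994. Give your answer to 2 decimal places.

104.37

Nominal GDP 1994 = 50.88·440 + 26.12·492 + 49.10·330 + 80.66·38 = 54506.32.
Real GDP 1994 (at 1990 prices) = 54.27·440 + 29.62·492 + 35.84·330 + 51.15·38 = 52222.74.
Deflator = Nominal/Real × 100 = 54506.32/52222.74 × 100 = 104.373.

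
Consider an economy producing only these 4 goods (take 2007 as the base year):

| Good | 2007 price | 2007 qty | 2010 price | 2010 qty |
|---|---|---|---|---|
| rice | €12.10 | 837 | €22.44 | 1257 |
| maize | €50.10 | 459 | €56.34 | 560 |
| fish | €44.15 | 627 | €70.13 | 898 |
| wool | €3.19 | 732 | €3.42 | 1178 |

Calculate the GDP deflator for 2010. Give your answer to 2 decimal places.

Nominal GDP 2010 = 22.44·1257 + 56.34·560 + 70.13·898 + 3.42·1178 = 126762.98.
Real GDP 2010 (at 2007 prices) = 12.10·1257 + 50.10·560 + 44.15·898 + 3.19·1178 = 86670.22.
Deflator = Nominal/Real × 100 = 126762.98/86670.22 × 100 = 146.259.

146.26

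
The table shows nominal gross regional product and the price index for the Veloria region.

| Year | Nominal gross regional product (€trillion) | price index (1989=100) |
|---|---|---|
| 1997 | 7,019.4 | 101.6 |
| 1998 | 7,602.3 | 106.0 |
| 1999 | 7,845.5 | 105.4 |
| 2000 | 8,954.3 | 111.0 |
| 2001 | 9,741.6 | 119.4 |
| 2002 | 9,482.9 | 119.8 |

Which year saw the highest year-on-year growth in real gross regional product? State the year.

1998: real = 7602.3/1.060 = 7171.98; growth vs 1997 (6908.86) = 3.81%.
1999: real = 7845.5/1.054 = 7443.55; growth vs 1998 (7171.98) = 3.79%.
2000: real = 8954.3/1.110 = 8066.94; growth vs 1999 (7443.55) = 8.37%.
2001: real = 9741.6/1.194 = 8158.79; growth vs 2000 (8066.94) = 1.14%.
2002: real = 9482.9/1.198 = 7915.61; growth vs 2001 (8158.79) = -2.98%.

2000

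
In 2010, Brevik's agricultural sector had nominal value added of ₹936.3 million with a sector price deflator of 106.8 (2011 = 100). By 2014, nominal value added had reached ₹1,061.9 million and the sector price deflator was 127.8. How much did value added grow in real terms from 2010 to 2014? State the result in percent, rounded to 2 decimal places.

-5.22%

Real value added 2010 = 936.3 / 1.068 = 876.69.
Real value added 2014 = 1061.9 / 1.278 = 830.91.
Real growth = 830.91 / 876.69 − 1 = -0.0522.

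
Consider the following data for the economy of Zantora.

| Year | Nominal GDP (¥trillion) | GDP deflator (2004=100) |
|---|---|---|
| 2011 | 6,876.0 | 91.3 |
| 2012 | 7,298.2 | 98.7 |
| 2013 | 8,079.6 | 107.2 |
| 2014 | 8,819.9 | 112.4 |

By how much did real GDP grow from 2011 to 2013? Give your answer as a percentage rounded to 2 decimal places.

Real GDP 2011 = 6876.0/0.913 = 7531.22.
Real GDP 2013 = 8079.6/1.072 = 7536.94.
Change = 7536.94/7531.22 − 1 = 0.0008.

0.08%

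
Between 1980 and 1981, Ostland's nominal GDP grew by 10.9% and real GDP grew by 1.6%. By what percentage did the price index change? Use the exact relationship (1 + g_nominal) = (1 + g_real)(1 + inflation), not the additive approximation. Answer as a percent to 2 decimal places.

(1 + g_nom) = (1 + g_real)(1 + π), so π = 1.1090 / 1.0160 − 1 = 0.09154.

9.15%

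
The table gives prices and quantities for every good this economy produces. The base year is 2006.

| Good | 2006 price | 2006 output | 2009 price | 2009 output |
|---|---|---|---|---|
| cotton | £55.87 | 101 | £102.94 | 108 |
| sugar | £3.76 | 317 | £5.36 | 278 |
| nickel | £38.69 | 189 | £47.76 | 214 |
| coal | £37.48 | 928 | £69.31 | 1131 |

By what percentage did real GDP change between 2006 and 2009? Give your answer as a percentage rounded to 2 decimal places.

Real GDP 2006 = Nominal GDP 2006 = 55.87·101 + 3.76·317 + 38.69·189 + 37.48·928 = 48928.64.
Real GDP 2009 (at 2006 prices) = 55.87·108 + 3.76·278 + 38.69·214 + 37.48·1131 = 57748.78.
Real growth = 57748.78/48928.64 − 1 = 0.1803.

18.03%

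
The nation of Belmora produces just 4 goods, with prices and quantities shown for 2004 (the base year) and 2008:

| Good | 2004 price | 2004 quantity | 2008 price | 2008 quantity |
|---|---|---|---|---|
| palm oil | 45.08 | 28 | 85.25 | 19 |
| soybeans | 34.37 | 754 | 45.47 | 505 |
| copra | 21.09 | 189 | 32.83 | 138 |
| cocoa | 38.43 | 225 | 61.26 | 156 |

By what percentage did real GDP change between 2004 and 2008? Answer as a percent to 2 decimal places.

Real GDP 2004 = Nominal GDP 2004 = 45.08·28 + 34.37·754 + 21.09·189 + 38.43·225 = 39809.98.
Real GDP 2008 (at 2004 prices) = 45.08·19 + 34.37·505 + 21.09·138 + 38.43·156 = 27118.87.
Real growth = 27118.87/39809.98 − 1 = -0.3188.

-31.88%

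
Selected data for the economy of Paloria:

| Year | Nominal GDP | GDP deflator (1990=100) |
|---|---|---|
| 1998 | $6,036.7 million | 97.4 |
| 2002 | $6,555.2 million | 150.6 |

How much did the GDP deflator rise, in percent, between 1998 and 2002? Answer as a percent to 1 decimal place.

Price-level change = 150.6 / 97.4 − 1 = 0.5462.

54.6%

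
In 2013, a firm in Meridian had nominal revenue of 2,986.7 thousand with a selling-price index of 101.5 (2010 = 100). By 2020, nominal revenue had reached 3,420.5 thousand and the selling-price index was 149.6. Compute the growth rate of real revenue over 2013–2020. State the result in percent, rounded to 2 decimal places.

Real revenue 2013 = 2986.7 / 1.015 = 2942.56.
Real revenue 2020 = 3420.5 / 1.496 = 2286.43.
Real growth = 2286.43 / 2942.56 − 1 = -0.2230.

-22.30%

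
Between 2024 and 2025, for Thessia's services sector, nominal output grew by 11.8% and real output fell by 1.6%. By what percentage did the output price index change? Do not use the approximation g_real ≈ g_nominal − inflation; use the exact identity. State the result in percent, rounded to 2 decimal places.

13.62%

(1 + g_nom) = (1 + g_real)(1 + π), so π = 1.1180 / 0.9840 − 1 = 0.13618.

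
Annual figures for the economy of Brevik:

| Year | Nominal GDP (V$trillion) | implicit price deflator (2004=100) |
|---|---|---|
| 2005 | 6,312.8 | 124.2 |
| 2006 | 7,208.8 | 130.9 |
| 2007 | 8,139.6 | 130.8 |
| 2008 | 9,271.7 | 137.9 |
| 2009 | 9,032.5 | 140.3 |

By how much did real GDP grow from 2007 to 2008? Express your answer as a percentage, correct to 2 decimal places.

Real GDP 2007 = 8139.6/1.308 = 6222.94.
Real GDP 2008 = 9271.7/1.379 = 6723.50.
Change = 6723.50/6222.94 − 1 = 0.0804.

8.04%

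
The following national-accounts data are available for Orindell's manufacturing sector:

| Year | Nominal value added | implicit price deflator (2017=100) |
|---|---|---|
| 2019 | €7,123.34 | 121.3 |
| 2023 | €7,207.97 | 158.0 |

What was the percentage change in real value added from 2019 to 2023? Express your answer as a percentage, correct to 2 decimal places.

Deflate each year: 2019 → 7123.34/1.213 = 5872.50; 2023 → 7207.97/1.580 = 4562.01.
So real value added changed by 4562.01/5872.50 − 1 = -0.2232, i.e. -22.32%.

-22.32%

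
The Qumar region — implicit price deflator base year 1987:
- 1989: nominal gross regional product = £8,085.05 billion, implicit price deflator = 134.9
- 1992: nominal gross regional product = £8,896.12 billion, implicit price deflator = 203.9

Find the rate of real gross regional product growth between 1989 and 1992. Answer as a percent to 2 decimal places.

Real gross regional product 1989 = 8085.05 / 1.349 = 5993.37.
Real gross regional product 1992 = 8896.12 / 2.039 = 4362.98.
Real growth = 4362.98 / 5993.37 − 1 = -0.2720.

-27.20%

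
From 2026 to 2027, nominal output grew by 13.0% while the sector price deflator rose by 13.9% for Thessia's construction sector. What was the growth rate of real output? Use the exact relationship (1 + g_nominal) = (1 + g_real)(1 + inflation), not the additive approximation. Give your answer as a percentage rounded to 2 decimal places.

(1 + g_nom) = (1 + g_real)(1 + π), so g_real = 1.1300 / 1.1390 − 1 = -0.00790.

-0.79%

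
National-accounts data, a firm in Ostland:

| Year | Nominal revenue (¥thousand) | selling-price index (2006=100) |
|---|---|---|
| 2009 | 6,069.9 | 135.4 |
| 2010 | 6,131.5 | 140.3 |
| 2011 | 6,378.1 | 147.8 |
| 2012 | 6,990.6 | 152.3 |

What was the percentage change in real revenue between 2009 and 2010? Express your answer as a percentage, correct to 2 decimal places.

-2.51%

Real revenue 2009 = 6069.9/1.354 = 4482.94.
Real revenue 2010 = 6131.5/1.403 = 4370.28.
Change = 4370.28/4482.94 − 1 = -0.0251.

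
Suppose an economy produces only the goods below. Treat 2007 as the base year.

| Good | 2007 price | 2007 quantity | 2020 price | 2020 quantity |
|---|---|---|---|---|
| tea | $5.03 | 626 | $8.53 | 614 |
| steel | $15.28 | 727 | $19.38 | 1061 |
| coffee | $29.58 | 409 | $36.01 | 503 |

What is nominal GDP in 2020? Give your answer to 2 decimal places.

$43912.63

Nominal GDP 2020 = Σ (p_2020 × q_2020) = 8.53·614 + 19.38·1061 + 36.01·503 = 43912.63.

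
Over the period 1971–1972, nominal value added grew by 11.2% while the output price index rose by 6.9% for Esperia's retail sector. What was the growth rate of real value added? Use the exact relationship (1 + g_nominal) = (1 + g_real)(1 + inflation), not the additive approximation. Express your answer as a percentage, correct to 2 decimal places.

4.02%

(1 + g_nom) = (1 + g_real)(1 + π), so g_real = 1.1120 / 1.0690 − 1 = 0.04022.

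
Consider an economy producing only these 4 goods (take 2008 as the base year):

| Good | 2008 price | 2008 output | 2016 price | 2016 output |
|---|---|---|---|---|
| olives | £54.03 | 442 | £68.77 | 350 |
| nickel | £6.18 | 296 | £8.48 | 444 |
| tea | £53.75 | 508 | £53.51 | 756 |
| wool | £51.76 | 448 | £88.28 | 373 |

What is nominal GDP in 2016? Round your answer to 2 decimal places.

£101216.62

Nominal GDP 2016 = Σ (p_2016 × q_2016) = 68.77·350 + 8.48·444 + 53.51·756 + 88.28·373 = 101216.62.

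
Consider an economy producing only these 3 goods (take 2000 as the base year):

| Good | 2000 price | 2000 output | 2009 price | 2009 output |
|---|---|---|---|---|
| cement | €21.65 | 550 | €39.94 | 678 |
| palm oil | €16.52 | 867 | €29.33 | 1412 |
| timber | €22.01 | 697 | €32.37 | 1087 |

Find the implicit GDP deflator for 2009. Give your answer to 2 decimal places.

167.41

Nominal GDP 2009 = 39.94·678 + 29.33·1412 + 32.37·1087 = 103679.47.
Real GDP 2009 (at 2000 prices) = 21.65·678 + 16.52·1412 + 22.01·1087 = 61929.81.
Deflator = Nominal/Real × 100 = 103679.47/61929.81 × 100 = 167.414.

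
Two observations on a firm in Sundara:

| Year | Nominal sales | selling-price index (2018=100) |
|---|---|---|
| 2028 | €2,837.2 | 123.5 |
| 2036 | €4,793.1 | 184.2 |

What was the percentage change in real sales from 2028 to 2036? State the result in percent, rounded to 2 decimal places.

Deflate each year: 2028 → 2837.2/1.235 = 2297.33; 2036 → 4793.1/1.842 = 2602.12.
So real sales changed by 2602.12/2297.33 − 1 = 0.1327, i.e. 13.27%.

13.27%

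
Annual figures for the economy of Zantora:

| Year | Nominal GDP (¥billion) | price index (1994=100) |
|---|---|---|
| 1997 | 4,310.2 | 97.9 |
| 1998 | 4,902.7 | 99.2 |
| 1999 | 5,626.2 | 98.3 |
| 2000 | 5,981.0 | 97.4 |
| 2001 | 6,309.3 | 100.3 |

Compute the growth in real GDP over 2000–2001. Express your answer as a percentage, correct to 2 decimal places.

2.44%

Real GDP 2000 = 5981.0/0.974 = 6140.66.
Real GDP 2001 = 6309.3/1.003 = 6290.43.
Change = 6290.43/6140.66 − 1 = 0.0244.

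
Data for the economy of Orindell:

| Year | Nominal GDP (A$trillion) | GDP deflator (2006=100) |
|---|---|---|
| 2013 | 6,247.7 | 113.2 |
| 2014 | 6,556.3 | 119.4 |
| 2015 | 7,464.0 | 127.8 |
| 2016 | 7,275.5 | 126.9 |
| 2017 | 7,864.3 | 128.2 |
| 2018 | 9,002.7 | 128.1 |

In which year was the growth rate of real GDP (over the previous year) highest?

2014: real = 6556.3/1.194 = 5491.04; growth vs 2013 (5519.17) = -0.51%.
2015: real = 7464.0/1.278 = 5840.38; growth vs 2014 (5491.04) = 6.36%.
2016: real = 7275.5/1.269 = 5733.25; growth vs 2015 (5840.38) = -1.83%.
2017: real = 7864.3/1.282 = 6134.40; growth vs 2016 (5733.25) = 7.00%.
2018: real = 9002.7/1.281 = 7027.87; growth vs 2017 (6134.40) = 14.56%.

2018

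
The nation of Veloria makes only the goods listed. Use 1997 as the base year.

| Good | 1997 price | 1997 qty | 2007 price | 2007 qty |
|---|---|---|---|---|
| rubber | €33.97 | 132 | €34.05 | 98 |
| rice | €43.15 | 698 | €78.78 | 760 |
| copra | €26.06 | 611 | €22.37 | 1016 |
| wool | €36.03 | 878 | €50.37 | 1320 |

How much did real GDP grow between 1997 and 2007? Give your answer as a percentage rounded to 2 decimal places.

Real GDP 1997 = Nominal GDP 1997 = 33.97·132 + 43.15·698 + 26.06·611 + 36.03·878 = 82159.74.
Real GDP 2007 (at 1997 prices) = 33.97·98 + 43.15·760 + 26.06·1016 + 36.03·1320 = 110159.62.
Real growth = 110159.62/82159.74 − 1 = 0.3408.

34.08%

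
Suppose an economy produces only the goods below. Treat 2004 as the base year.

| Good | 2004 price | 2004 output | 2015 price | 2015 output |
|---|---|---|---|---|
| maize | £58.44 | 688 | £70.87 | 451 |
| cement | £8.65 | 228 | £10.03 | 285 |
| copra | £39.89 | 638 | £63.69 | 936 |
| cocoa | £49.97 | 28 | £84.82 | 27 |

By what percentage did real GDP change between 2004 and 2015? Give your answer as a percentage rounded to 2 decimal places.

-2.20%

Real GDP 2004 = Nominal GDP 2004 = 58.44·688 + 8.65·228 + 39.89·638 + 49.97·28 = 69027.90.
Real GDP 2015 (at 2004 prices) = 58.44·451 + 8.65·285 + 39.89·936 + 49.97·27 = 67507.92.
Real growth = 67507.92/69027.90 − 1 = -0.0220.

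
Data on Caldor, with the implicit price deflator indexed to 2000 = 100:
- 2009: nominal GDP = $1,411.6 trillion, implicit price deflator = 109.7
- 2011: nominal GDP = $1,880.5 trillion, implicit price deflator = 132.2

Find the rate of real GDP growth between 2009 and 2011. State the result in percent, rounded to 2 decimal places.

Deflate each year: 2009 → 1411.6/1.097 = 1286.78; 2011 → 1880.5/1.322 = 1422.47.
So real GDP changed by 1422.47/1286.78 − 1 = 0.1054, i.e. 10.54%.

10.54%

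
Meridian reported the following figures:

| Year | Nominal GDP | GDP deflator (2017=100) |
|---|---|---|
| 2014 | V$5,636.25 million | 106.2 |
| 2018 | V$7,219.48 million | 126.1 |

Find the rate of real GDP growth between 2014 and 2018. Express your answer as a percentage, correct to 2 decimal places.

Deflate each year: 2014 → 5636.25/1.062 = 5307.20; 2018 → 7219.48/1.261 = 5725.20.
So real GDP changed by 5725.20/5307.20 − 1 = 0.0788, i.e. 7.88%.

7.88%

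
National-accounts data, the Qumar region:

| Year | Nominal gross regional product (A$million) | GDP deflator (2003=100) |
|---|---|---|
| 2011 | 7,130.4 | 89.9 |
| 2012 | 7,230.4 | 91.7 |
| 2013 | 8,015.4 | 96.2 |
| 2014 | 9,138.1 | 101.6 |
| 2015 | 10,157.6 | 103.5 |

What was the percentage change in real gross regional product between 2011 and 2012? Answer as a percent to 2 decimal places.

-0.59%

Real gross regional product 2011 = 7130.4/0.899 = 7931.48.
Real gross regional product 2012 = 7230.4/0.917 = 7884.84.
Change = 7884.84/7931.48 − 1 = -0.0059.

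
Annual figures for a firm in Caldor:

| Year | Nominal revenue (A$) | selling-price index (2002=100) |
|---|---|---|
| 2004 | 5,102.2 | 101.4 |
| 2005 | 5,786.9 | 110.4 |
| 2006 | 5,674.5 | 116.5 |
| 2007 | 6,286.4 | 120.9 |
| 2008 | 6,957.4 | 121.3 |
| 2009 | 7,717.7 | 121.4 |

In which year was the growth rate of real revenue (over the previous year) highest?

2005: real = 5786.9/1.104 = 5241.76; growth vs 2004 (5031.76) = 4.17%.
2006: real = 5674.5/1.165 = 4870.82; growth vs 2005 (5241.76) = -7.08%.
2007: real = 6286.4/1.209 = 5199.67; growth vs 2006 (4870.82) = 6.75%.
2008: real = 6957.4/1.213 = 5735.70; growth vs 2007 (5199.67) = 10.31%.
2009: real = 7717.7/1.214 = 6357.25; growth vs 2008 (5735.70) = 10.84%.

2009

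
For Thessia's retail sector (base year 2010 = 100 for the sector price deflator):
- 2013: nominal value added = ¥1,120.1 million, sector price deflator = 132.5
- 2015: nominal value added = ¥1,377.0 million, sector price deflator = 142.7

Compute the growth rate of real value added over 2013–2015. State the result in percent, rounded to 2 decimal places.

Real value added 2013 = 1120.1 / 1.325 = 845.36.
Real value added 2015 = 1377.0 / 1.427 = 964.96.
Real growth = 964.96 / 845.36 − 1 = 0.1415.

14.15%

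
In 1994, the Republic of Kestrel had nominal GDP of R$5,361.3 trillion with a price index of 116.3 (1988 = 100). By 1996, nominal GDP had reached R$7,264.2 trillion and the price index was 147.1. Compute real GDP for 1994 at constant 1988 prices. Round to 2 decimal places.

R$4,609.89 trillion

Real GDP = Nominal / (price index/100) = 5361.3 / 1.163 = 4609.89.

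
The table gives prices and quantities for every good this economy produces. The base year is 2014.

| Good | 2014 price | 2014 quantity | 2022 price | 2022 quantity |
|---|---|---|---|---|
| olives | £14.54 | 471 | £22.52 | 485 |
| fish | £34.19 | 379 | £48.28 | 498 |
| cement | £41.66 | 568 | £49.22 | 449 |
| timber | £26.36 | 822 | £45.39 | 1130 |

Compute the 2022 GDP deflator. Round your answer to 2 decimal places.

149.31

Nominal GDP 2022 = 22.52·485 + 48.28·498 + 49.22·449 + 45.39·1130 = 108356.12.
Real GDP 2022 (at 2014 prices) = 14.54·485 + 34.19·498 + 41.66·449 + 26.36·1130 = 72570.66.
Deflator = Nominal/Real × 100 = 108356.12/72570.66 × 100 = 149.311.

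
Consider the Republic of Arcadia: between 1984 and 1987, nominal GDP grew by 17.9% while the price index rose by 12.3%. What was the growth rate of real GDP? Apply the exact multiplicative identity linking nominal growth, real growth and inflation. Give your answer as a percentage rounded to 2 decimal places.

4.99%

(1 + g_nom) = (1 + g_real)(1 + π), so g_real = 1.1790 / 1.1230 − 1 = 0.04987.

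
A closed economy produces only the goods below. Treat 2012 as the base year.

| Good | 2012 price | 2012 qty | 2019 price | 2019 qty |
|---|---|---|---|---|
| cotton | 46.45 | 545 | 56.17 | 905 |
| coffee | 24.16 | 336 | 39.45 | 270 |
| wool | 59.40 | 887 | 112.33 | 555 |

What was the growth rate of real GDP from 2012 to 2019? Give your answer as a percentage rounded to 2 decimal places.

-5.33%

Real GDP 2012 = Nominal GDP 2012 = 46.45·545 + 24.16·336 + 59.40·887 = 86120.81.
Real GDP 2019 (at 2012 prices) = 46.45·905 + 24.16·270 + 59.40·555 = 81527.45.
Real growth = 81527.45/86120.81 − 1 = -0.0533.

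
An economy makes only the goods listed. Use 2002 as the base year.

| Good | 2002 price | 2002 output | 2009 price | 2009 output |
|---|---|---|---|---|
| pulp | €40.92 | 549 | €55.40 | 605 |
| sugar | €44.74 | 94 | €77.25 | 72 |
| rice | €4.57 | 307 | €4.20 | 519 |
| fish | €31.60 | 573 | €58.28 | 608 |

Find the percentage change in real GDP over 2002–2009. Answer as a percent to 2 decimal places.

Real GDP 2002 = Nominal GDP 2002 = 40.92·549 + 44.74·94 + 4.57·307 + 31.60·573 = 46180.43.
Real GDP 2009 (at 2002 prices) = 40.92·605 + 44.74·72 + 4.57·519 + 31.60·608 = 49562.51.
Real growth = 49562.51/46180.43 − 1 = 0.0732.

7.32%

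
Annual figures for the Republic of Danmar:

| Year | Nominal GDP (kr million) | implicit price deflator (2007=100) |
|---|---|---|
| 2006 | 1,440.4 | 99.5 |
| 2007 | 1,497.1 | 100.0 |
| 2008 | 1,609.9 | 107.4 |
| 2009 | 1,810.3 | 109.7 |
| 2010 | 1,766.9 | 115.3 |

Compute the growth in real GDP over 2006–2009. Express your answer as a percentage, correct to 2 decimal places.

13.99%

Real GDP 2006 = 1440.4/0.995 = 1447.64.
Real GDP 2009 = 1810.3/1.097 = 1650.23.
Change = 1650.23/1447.64 − 1 = 0.1399.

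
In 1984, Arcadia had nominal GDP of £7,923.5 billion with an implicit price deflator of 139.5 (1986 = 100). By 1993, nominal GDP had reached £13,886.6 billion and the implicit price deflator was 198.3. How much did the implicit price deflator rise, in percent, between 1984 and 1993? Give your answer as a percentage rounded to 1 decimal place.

42.2%

Price-level change = 198.3 / 139.5 − 1 = 0.4215.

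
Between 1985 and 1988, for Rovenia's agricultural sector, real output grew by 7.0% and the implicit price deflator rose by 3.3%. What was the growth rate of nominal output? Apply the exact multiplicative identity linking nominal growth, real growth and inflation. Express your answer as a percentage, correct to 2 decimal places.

10.53%

(1 + g_nom) = (1 + g_real)(1 + π) = 1.0700 × 1.0330 = 1.10531.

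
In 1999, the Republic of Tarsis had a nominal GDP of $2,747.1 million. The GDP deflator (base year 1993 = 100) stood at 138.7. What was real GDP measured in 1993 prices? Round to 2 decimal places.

$1,980.61 million

Real GDP = Nominal / (GDP deflator/100) = 2747.1 / 1.387 = 1980.61.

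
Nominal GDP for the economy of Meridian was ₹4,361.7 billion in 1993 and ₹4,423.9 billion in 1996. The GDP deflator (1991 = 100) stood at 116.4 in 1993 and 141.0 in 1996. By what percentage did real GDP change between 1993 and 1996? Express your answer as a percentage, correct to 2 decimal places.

-16.27%

Deflate each year: 1993 → 4361.7/1.164 = 3747.16; 1996 → 4423.9/1.410 = 3137.52.
So real GDP changed by 3137.52/3747.16 − 1 = -0.1627, i.e. -16.27%.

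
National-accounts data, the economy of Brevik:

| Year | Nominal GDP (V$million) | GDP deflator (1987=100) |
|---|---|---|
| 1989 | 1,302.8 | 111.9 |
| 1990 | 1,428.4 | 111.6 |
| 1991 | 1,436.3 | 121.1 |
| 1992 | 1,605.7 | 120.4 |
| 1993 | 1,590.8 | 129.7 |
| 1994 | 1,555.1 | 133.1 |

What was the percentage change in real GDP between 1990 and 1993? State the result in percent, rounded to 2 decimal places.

-4.17%

Real GDP 1990 = 1428.4/1.116 = 1279.93.
Real GDP 1993 = 1590.8/1.297 = 1226.52.
Change = 1226.52/1279.93 − 1 = -0.0417.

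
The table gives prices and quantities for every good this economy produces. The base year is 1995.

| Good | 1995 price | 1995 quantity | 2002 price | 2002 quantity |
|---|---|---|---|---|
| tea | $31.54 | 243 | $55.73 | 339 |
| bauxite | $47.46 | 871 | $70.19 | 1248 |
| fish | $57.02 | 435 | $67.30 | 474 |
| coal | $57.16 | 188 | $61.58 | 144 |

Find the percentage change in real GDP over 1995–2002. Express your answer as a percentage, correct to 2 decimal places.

Real GDP 1995 = Nominal GDP 1995 = 31.54·243 + 47.46·871 + 57.02·435 + 57.16·188 = 84551.66.
Real GDP 2002 (at 1995 prices) = 31.54·339 + 47.46·1248 + 57.02·474 + 57.16·144 = 105180.66.
Real growth = 105180.66/84551.66 − 1 = 0.2440.

24.40%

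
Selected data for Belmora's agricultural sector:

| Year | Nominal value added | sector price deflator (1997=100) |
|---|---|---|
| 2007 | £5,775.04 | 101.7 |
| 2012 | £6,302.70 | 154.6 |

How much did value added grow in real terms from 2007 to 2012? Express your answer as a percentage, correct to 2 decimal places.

-28.21%

Real value added 2007 = 5775.04 / 1.017 = 5678.51.
Real value added 2012 = 6302.70 / 1.546 = 4076.78.
Real growth = 4076.78 / 5678.51 − 1 = -0.2821.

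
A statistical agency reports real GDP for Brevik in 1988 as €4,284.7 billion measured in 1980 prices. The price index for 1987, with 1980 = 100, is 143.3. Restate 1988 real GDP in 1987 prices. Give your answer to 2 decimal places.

€6,139.98 billion

Real GDP in 1987 prices = Real GDP in 1980 prices × (P_1987/P_1980) = 4284.7 × 1.433 = 6139.98.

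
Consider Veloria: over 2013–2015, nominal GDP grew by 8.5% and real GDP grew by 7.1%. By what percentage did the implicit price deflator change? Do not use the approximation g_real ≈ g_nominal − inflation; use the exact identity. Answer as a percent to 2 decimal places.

1.31%

(1 + g_nom) = (1 + g_real)(1 + π), so π = 1.0850 / 1.0710 − 1 = 0.01307.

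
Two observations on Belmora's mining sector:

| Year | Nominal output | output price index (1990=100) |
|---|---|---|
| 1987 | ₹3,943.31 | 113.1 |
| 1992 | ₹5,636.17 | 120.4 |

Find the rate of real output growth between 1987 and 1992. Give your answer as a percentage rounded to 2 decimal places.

Deflate each year: 1987 → 3943.31/1.131 = 3486.57; 1992 → 5636.17/1.204 = 4681.20.
So real output changed by 4681.20/3486.57 − 1 = 0.3426, i.e. 34.26%.

34.26%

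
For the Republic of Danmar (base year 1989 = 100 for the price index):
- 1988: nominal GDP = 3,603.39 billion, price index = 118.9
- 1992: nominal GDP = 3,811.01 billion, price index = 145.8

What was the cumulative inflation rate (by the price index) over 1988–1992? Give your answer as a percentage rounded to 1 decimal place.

Price-level change = 145.8 / 118.9 − 1 = 0.2262.

22.6%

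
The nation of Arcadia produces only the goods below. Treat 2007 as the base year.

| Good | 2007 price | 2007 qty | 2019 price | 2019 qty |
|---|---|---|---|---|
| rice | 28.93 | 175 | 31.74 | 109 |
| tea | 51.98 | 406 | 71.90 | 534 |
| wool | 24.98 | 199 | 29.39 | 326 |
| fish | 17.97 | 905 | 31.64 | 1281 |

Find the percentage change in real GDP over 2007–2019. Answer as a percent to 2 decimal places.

30.96%

Real GDP 2007 = Nominal GDP 2007 = 28.93·175 + 51.98·406 + 24.98·199 + 17.97·905 = 47400.50.
Real GDP 2019 (at 2007 prices) = 28.93·109 + 51.98·534 + 24.98·326 + 17.97·1281 = 62073.74.
Real growth = 62073.74/47400.50 − 1 = 0.3096.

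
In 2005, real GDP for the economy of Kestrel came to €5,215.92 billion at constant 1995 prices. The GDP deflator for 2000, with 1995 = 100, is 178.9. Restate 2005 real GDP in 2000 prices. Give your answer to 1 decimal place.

€9,331.3 billion

Real GDP in 2000 prices = Real GDP in 1995 prices × (P_2000/P_1995) = 5215.92 × 1.789 = 9331.28.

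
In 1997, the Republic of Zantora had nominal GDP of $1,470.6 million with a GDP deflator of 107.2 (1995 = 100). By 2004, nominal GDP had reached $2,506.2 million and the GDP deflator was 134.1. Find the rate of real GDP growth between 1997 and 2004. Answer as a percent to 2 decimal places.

Real GDP 1997 = 1470.6 / 1.072 = 1371.83.
Real GDP 2004 = 2506.2 / 1.341 = 1868.90.
Real growth = 1868.90 / 1371.83 − 1 = 0.3623.

36.23%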